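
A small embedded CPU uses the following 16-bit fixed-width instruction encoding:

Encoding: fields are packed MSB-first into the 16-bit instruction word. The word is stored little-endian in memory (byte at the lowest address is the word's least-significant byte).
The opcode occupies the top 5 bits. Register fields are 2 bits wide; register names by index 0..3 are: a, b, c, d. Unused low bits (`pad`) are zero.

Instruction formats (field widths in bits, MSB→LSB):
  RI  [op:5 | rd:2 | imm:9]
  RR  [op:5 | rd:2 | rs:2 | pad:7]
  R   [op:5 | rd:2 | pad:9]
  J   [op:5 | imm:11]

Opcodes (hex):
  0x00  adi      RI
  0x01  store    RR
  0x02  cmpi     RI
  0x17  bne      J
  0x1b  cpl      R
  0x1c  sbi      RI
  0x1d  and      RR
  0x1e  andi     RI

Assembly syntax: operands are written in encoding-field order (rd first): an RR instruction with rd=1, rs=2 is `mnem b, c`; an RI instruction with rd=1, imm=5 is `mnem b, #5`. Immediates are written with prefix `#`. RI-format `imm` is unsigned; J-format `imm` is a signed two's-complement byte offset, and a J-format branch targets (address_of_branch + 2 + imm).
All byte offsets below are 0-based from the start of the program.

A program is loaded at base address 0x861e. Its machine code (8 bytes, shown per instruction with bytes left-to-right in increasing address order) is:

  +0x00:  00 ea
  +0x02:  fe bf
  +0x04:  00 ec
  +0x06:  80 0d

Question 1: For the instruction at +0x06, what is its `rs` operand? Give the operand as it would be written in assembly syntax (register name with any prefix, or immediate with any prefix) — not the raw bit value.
[06] 80 0d → 0x0d80
  op=0x0d80>>11=0x1 ⇒ store (RR)
  [10:9] rd=2 = c
  [8:7] rs=3 = d

d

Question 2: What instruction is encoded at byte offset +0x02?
+0x02: fe bf ⇒ word 0xbffe (little)
  opcode bits[15:11]=0x17: bne/J
  imm: (w>>0)&0x7ff=0x7fe (s11→-2) → #-2

bne #-2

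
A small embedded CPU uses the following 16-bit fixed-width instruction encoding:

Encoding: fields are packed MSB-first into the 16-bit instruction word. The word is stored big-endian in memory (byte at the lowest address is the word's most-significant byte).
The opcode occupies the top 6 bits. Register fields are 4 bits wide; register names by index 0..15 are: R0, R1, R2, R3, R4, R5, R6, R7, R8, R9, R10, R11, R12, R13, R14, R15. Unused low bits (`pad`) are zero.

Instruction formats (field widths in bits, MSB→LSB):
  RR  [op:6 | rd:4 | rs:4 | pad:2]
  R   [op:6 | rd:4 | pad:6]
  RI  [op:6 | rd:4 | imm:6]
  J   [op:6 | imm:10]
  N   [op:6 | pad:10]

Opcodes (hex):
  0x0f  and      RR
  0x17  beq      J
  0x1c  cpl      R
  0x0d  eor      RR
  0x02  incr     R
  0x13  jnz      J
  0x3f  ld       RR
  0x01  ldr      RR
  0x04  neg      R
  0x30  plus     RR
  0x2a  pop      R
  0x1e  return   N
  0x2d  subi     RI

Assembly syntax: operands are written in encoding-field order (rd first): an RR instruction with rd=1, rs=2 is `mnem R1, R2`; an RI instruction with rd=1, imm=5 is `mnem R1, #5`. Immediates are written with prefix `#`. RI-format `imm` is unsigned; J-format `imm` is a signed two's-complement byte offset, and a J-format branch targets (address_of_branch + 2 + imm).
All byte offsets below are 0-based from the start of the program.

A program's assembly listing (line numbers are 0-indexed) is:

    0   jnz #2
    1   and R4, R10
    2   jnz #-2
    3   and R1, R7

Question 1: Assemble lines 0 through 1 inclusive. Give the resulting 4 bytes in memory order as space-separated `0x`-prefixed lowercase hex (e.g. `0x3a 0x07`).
0x4c 0x02 0x3d 0x28

line 0 (jnz): pack op=0x13:6|imm=2:10 = 0x4c02; big→ 4c 02
line 1 (and): pack op=0xf:6|rd=4:4|rs=10:4|pad=0:2 = 0x3d28; big→ 3d 28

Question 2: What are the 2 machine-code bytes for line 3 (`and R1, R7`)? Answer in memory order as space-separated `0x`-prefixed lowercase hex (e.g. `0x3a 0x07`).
0x3c 0x5c

3. and fields op=0xf:6|rd=1:4|rs=7:4|pad=0:2 → word 3c5ch → 3c 5c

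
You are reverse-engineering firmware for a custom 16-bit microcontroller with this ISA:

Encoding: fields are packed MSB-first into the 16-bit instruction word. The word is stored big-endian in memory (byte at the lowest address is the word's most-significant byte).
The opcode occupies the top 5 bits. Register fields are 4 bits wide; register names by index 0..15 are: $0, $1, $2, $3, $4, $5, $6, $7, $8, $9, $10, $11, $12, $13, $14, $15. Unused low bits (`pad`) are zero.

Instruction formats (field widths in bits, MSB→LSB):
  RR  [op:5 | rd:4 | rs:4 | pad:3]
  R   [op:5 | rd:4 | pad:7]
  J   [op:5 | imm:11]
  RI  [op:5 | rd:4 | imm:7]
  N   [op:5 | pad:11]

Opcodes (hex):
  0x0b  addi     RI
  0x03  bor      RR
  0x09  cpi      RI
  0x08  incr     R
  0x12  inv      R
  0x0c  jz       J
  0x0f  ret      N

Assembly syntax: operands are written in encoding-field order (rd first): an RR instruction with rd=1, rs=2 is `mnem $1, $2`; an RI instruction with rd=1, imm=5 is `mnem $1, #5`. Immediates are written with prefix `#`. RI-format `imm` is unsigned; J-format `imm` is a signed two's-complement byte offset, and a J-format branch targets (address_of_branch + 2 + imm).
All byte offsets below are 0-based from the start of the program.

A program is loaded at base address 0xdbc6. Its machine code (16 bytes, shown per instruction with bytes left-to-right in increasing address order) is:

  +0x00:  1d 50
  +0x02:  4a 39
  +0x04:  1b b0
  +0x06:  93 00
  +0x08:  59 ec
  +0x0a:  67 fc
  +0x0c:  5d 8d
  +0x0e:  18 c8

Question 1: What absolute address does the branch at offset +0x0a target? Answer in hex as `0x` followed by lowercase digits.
[0a] 67 fc → 0x67fc
  opcode bits[15:11]=0xc: jz/J
  [10:0] imm=2044 (s11→-4) = #-4
  target = base 0xdbc6 + off 0x0a + 2 + imm -4 = 0xdbce

0xdbce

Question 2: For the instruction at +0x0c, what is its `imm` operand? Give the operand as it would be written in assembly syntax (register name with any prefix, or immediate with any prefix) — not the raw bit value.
+0x0c: 5d 8d ⇒ word 0x5d8d (big)
  opcode bits[15:11]=0xb: addi/RI
  [10:7] rd=11 = $11
  [6:0] imm=13 = #13

#13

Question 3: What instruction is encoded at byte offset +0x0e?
bor $1, $9

[0e] 18 c8 → 0x18c8
  op=0x18c8>>11=0x3 ⇒ bor (RR)
  rd@[10:7]=0x1 ⇒ $1
  rs@[6:3]=0x9 ⇒ $9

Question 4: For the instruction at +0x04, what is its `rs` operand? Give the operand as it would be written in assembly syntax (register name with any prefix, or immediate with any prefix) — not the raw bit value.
[04] 1b b0 → 0x1bb0
  op=0x1bb0>>11=0x3 ⇒ bor (RR)
  rd@[10:7]=0x7 ⇒ $7
  rs@[6:3]=0x6 ⇒ $6

$6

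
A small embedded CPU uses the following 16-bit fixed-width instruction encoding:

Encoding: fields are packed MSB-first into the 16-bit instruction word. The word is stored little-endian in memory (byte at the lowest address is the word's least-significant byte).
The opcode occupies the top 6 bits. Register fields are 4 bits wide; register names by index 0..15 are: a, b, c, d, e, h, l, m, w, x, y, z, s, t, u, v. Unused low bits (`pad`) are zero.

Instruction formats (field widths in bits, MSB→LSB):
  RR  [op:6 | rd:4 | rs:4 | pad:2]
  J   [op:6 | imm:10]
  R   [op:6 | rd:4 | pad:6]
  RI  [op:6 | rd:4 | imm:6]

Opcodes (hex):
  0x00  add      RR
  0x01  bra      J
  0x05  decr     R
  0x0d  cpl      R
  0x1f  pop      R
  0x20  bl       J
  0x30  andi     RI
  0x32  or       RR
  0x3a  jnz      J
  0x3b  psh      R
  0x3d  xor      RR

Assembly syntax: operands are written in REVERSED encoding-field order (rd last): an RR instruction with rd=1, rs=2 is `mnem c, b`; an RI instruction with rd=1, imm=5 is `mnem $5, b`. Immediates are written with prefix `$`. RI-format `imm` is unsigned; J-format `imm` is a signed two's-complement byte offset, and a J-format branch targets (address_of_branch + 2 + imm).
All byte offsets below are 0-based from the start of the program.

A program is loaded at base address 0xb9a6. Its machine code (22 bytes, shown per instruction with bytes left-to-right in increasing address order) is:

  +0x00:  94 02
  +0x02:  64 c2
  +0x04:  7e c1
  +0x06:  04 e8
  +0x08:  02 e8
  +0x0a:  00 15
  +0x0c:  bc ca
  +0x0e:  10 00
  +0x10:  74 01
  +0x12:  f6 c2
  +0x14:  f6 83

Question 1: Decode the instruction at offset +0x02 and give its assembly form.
+0x02: 64 c2 ⇒ word 0xc264 (little)
  opcode bits[15:10]=0x30: andi/RI
  rd: (w>>6)&0xf=0x9 → x
  imm: (w>>0)&0x3f=0x24 → $36

andi $36, x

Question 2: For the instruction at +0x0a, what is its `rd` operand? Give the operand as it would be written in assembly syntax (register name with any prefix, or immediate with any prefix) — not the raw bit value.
off 0x0a: read 00 15 as little → 0x1500
  opcode bits[15:10]=0x5: decr/R
  rd@[9:6]=0x4 ⇒ e

e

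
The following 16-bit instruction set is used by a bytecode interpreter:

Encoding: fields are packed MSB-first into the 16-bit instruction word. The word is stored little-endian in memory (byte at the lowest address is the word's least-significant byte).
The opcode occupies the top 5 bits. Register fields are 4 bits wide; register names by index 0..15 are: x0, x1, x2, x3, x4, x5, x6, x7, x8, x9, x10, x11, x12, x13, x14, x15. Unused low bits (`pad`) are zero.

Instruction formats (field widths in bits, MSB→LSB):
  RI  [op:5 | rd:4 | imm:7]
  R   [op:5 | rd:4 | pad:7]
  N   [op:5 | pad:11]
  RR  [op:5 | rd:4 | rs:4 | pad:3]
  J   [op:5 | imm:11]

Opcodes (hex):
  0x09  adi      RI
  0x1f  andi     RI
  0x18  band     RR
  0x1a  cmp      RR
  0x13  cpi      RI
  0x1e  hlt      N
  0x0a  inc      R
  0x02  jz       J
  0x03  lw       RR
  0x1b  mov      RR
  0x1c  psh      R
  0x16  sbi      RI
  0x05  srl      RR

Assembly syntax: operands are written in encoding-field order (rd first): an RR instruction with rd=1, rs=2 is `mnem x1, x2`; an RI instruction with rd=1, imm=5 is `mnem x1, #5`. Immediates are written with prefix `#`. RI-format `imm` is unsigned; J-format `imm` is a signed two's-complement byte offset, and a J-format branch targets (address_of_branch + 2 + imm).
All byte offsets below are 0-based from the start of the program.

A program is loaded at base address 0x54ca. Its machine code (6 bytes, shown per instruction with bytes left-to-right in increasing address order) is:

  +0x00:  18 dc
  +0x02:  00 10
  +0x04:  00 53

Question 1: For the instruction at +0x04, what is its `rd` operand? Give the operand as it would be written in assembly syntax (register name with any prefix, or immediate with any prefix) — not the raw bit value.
@+04  little-endian(00 53) = 0x5300
  top 5b → 0xa → inc [R]
  rd@[10:7]=0x6 ⇒ x6

x6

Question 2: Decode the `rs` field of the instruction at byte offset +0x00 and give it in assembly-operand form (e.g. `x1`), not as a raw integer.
@+00  little-endian(18 dc) = 0xdc18
  opcode bits[15:11]=0x1b: mov/RR
  rd: (w>>7)&0xf=0x8 → x8
  rs: (w>>3)&0xf=0x3 → x3

x3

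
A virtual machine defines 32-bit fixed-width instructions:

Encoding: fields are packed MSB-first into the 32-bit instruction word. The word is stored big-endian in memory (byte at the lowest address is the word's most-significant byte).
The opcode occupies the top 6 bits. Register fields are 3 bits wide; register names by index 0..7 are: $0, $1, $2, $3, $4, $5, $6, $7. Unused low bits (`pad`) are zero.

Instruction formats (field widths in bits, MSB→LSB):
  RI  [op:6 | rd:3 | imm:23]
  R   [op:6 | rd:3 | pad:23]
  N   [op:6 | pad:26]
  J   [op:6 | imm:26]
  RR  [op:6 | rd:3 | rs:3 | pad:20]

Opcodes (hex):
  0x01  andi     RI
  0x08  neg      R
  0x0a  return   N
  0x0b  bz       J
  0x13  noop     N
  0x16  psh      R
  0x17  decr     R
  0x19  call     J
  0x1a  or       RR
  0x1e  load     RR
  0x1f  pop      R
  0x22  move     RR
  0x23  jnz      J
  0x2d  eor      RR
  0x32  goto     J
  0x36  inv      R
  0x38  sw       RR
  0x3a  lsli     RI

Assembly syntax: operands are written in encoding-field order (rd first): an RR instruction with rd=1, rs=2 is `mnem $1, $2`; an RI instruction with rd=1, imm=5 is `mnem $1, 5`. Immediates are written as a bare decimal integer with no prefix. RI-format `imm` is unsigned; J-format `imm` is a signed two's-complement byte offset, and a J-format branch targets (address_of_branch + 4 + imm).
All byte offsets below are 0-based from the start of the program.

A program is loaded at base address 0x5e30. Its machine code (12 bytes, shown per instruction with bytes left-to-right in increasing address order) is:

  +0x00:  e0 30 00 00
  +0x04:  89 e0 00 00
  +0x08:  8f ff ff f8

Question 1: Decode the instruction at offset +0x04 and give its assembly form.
off 0x04: read 89 e0 00 00 as big → 0x89e00000
  top 6b → 0x22 → move [RR]
  rd@[25:23]=0x3 ⇒ $3
  rs@[22:20]=0x6 ⇒ $6

move $3, $6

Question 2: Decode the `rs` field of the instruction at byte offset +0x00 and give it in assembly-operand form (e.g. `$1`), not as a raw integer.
$3

off 0x00: read e0 30 00 00 as big → 0xe0300000
  top 6b → 0x38 → sw [RR]
  rd@[25:23]=0x0 ⇒ $0
  rs@[22:20]=0x3 ⇒ $3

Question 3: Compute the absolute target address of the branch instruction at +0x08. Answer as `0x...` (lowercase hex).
0x5e34

+0x08: 8f ff ff f8 ⇒ word 0x8ffffff8 (big)
  opcode bits[31:26]=0x23: jnz/J
  imm@[25:0]=0x3fffff8 (s26→-8) ⇒ -8
  target = base 0x5e30 + off 0x08 + 4 + imm -8 = 0x5e34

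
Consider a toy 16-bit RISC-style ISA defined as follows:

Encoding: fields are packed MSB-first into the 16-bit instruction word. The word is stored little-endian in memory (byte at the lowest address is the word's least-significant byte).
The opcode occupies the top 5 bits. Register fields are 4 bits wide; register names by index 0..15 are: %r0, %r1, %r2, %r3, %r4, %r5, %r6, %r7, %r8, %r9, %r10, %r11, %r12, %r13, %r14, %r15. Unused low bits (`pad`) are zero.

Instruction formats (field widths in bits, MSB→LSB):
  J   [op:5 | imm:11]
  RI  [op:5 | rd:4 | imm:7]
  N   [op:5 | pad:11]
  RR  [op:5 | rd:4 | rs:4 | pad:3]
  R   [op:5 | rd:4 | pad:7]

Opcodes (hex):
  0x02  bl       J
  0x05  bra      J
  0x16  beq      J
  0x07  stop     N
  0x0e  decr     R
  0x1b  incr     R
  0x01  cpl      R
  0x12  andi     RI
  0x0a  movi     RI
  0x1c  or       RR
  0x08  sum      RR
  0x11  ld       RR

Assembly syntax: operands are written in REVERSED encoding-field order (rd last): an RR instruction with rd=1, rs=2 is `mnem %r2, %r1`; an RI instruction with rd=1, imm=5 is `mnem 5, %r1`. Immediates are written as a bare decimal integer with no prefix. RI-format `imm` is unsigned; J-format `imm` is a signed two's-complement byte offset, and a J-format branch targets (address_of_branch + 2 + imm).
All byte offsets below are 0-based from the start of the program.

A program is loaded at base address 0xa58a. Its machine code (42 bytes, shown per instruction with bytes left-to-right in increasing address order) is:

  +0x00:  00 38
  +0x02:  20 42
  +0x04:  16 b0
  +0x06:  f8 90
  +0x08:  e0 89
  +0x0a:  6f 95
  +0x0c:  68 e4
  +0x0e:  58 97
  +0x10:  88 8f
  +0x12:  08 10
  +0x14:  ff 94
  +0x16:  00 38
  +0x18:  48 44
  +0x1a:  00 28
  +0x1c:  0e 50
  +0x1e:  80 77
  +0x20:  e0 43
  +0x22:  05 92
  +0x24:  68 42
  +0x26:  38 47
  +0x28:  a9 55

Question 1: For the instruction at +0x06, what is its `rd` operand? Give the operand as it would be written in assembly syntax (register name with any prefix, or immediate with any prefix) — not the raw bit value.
off 0x06: read f8 90 as little → 0x90f8
  opcode bits[15:11]=0x12: andi/RI
  rd: (w>>7)&0xf=0x1 → %r1
  imm: (w>>0)&0x7f=0x78 → 120

%r1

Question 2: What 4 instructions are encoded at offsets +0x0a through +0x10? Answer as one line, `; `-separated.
andi 111, %r10; or %r13, %r8; andi 88, %r14; ld %r1, %r15

@+0a  little-endian(6f 95) = 0x956f
  op=0x956f>>11=0x12 ⇒ andi (RI)
  [10:7] rd=10 = %r10
  [6:0] imm=111 = 111
@+0c  little-endian(68 e4) = 0xe468
  op=0xe468>>11=0x1c ⇒ or (RR)
  [10:7] rd=8 = %r8
  [6:3] rs=13 = %r13
@+0e  little-endian(58 97) = 0x9758
  op=0x9758>>11=0x12 ⇒ andi (RI)
  [10:7] rd=14 = %r14
  [6:0] imm=88 = 88
@+10  little-endian(88 8f) = 0x8f88
  op=0x8f88>>11=0x11 ⇒ ld (RR)
  [10:7] rd=15 = %r15
  [6:3] rs=1 = %r1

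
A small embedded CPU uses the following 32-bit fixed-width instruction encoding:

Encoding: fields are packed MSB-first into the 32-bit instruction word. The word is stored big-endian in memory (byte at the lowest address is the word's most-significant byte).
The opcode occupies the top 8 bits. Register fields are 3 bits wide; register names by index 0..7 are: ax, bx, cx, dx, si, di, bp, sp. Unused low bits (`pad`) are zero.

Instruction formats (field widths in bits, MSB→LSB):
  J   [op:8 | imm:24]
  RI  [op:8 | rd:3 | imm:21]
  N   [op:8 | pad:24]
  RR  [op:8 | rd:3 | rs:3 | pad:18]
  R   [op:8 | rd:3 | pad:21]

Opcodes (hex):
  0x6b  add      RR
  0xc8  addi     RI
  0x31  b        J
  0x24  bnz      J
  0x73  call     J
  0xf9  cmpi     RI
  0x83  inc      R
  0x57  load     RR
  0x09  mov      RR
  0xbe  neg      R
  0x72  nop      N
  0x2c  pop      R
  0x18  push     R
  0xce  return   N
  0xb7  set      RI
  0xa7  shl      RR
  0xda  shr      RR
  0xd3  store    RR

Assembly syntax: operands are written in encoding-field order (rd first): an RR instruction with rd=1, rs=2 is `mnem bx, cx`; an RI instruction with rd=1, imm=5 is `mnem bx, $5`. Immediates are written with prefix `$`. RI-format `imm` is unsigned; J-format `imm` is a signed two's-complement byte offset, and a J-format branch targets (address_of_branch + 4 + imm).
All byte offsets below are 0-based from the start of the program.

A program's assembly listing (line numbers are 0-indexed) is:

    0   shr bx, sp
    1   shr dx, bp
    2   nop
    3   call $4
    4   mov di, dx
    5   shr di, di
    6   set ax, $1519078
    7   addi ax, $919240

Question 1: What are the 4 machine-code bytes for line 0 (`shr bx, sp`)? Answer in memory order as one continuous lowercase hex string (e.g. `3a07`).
da3c0000

line 0 (shr): pack op=0xda:8|rd=1:3|rs=7:3|pad=0:18 = 0xda3c0000; big→ da 3c 00 00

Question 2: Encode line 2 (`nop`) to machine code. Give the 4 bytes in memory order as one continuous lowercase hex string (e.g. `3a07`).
line 2 (nop): pack op=0x72:8|pad=0:24 = 0x72000000; big→ 72 00 00 00

72000000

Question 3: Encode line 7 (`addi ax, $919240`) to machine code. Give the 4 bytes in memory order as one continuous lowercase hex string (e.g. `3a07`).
c80e06c8

L7: addi op=0xc8:8|rd=0:3|imm=919240:21 ⇒ 0xc80e06c8 ⇒ big c8 0e 06 c8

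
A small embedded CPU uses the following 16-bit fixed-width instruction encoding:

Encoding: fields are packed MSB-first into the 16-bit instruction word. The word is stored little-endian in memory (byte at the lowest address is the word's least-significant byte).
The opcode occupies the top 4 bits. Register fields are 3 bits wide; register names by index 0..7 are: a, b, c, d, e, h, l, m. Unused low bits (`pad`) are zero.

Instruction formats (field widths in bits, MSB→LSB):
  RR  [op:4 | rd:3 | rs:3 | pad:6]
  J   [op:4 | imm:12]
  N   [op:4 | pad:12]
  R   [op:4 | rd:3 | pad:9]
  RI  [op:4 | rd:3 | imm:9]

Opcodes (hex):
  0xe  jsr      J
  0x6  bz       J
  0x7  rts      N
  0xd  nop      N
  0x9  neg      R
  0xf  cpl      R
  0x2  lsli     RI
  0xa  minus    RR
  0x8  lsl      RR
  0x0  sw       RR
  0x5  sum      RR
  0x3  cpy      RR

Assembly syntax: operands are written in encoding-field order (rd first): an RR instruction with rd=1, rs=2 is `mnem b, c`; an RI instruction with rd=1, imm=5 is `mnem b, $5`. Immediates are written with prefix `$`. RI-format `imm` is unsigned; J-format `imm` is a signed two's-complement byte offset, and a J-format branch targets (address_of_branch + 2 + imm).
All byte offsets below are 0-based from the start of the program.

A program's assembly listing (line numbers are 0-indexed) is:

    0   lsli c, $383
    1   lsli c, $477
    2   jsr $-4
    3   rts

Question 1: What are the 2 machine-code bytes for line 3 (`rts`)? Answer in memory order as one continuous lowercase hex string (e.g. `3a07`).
3. rts fields op=0x7:4|pad=0:12 → word 7000h → 00 70

0070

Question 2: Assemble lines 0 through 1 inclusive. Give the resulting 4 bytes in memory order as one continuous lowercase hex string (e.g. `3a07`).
7f25dd25

L0: lsli op=0x2:4|rd=2:3|imm=383:9 ⇒ 0x257f ⇒ little 7f 25
L1: lsli op=0x2:4|rd=2:3|imm=477:9 ⇒ 0x25dd ⇒ little dd 25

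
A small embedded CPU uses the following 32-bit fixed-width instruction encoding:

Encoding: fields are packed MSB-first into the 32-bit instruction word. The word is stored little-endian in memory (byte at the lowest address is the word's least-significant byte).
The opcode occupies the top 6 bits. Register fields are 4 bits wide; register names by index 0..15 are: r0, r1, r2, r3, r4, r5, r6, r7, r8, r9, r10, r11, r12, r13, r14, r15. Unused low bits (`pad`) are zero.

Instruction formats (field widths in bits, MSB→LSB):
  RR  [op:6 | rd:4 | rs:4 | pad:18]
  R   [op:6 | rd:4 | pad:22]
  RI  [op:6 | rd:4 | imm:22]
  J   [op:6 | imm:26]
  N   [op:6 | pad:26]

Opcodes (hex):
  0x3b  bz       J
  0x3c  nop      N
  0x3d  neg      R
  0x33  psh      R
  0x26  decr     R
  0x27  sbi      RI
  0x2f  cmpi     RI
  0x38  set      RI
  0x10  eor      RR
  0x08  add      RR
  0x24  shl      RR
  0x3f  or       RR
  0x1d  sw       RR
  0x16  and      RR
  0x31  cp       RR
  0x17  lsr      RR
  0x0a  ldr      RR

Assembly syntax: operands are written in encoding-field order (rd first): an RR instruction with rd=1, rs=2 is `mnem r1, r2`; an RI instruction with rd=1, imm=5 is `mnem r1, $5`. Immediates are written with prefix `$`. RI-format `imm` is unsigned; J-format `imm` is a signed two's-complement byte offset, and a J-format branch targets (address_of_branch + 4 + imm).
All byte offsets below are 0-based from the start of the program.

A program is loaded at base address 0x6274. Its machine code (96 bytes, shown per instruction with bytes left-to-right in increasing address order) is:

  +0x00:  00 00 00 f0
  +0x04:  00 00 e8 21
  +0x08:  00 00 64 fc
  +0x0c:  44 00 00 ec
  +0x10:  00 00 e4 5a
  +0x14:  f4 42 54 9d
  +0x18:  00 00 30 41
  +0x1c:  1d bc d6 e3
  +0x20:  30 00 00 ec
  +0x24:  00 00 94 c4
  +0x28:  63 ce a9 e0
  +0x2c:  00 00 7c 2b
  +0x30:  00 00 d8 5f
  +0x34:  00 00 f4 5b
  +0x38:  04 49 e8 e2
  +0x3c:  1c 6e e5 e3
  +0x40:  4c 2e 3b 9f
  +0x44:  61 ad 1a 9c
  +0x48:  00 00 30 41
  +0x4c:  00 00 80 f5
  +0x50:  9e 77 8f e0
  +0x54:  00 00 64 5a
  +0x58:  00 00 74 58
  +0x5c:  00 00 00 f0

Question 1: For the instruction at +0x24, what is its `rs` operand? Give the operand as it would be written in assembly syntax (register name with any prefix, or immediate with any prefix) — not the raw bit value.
r5

+0x24: 00 00 94 c4 ⇒ word 0xc4940000 (little)
  top 6b → 0x31 → cp [RR]
  rd@[25:22]=0x2 ⇒ r2
  rs@[21:18]=0x5 ⇒ r5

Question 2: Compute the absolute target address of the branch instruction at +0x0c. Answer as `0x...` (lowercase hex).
@+0c  little-endian(44 00 00 ec) = 0xec000044
  opcode bits[31:26]=0x3b: bz/J
  [25:0] imm=68 = $68
  target = base 0x6274 + off 0x0c + 4 + imm 68 = 0x62c8

0x62c8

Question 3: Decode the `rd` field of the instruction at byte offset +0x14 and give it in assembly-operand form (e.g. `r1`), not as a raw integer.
r5

+0x14: f4 42 54 9d ⇒ word 0x9d5442f4 (little)
  op=0x9d5442f4>>26=0x27 ⇒ sbi (RI)
  rd: (w>>22)&0xf=0x5 → r5
  imm: (w>>0)&0x3fffff=0x1442f4 → $1327860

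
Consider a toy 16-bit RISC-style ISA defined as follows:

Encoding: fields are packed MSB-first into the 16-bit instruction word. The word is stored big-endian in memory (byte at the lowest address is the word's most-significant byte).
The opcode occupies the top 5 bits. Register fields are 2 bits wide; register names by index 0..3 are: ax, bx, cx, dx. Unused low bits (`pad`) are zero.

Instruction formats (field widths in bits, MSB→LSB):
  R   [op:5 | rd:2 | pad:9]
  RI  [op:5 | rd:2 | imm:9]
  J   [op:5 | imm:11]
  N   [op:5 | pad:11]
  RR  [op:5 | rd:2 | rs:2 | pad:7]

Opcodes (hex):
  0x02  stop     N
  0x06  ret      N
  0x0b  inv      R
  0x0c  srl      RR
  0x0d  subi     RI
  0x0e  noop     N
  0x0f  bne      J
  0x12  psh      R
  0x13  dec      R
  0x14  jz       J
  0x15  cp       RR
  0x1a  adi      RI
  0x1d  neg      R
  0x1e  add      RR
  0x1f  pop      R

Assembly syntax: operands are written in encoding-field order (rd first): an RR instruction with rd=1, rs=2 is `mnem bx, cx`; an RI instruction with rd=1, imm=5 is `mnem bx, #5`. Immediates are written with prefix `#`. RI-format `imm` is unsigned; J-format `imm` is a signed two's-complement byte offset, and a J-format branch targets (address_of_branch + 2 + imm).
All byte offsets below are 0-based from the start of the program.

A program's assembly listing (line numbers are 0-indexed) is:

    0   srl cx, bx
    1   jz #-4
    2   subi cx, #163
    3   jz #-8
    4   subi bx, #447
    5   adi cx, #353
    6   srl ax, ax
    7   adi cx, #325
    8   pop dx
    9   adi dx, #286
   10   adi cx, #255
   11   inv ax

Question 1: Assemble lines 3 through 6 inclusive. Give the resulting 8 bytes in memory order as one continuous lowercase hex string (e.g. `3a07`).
a7f86bbfd5616000

line 3 (jz): pack op=0x14:5|imm=-8:11 = 0xa7f8; big→ a7 f8
line 4 (subi): pack op=0xd:5|rd=1:2|imm=447:9 = 0x6bbf; big→ 6b bf
line 5 (adi): pack op=0x1a:5|rd=2:2|imm=353:9 = 0xd561; big→ d5 61
line 6 (srl): pack op=0xc:5|rd=0:2|rs=0:2|pad=0:7 = 0x6000; big→ 60 00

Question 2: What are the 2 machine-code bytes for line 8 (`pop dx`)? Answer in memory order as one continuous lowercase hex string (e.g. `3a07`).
fe00

line 8 (pop): pack op=0x1f:5|rd=3:2|pad=0:9 = 0xfe00; big→ fe 00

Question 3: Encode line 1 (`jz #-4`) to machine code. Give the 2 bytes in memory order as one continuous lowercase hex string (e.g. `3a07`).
line 1 (jz): pack op=0x14:5|imm=-4:11 = 0xa7fc; big→ a7 fc

a7fc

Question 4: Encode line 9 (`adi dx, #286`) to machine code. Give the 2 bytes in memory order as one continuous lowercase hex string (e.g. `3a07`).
9. adi fields op=0x1a:5|rd=3:2|imm=286:9 → word d71eh → d7 1e

d71e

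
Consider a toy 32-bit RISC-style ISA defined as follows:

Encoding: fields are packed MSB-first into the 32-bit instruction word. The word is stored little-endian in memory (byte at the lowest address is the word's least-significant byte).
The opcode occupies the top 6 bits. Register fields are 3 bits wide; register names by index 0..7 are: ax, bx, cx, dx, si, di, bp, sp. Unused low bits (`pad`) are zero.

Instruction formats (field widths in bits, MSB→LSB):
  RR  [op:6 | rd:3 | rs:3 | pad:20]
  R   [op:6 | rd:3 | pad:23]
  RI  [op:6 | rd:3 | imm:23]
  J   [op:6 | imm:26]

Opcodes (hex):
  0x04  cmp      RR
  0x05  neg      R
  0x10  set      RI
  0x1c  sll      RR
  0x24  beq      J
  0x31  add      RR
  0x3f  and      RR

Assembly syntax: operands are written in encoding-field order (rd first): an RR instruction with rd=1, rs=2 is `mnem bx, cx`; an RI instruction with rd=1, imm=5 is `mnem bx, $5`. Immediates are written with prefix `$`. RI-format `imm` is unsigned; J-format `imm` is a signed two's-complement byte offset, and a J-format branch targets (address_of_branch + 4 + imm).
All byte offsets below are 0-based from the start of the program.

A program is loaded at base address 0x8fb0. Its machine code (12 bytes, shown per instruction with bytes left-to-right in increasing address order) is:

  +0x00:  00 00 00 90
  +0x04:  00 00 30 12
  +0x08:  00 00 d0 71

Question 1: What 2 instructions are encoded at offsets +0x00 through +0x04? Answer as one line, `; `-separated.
beq $0; cmp si, dx

@+00  little-endian(00 00 00 90) = 0x90000000
  top 6b → 0x24 → beq [J]
  [25:0] imm=0 = $0
@+04  little-endian(00 00 30 12) = 0x12300000
  top 6b → 0x4 → cmp [RR]
  [25:23] rd=4 = si
  [22:20] rs=3 = dx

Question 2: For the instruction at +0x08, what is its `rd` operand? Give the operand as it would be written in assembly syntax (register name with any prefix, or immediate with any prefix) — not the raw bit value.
@+08  little-endian(00 00 d0 71) = 0x71d00000
  top 6b → 0x1c → sll [RR]
  [25:23] rd=3 = dx
  [22:20] rs=5 = di

dx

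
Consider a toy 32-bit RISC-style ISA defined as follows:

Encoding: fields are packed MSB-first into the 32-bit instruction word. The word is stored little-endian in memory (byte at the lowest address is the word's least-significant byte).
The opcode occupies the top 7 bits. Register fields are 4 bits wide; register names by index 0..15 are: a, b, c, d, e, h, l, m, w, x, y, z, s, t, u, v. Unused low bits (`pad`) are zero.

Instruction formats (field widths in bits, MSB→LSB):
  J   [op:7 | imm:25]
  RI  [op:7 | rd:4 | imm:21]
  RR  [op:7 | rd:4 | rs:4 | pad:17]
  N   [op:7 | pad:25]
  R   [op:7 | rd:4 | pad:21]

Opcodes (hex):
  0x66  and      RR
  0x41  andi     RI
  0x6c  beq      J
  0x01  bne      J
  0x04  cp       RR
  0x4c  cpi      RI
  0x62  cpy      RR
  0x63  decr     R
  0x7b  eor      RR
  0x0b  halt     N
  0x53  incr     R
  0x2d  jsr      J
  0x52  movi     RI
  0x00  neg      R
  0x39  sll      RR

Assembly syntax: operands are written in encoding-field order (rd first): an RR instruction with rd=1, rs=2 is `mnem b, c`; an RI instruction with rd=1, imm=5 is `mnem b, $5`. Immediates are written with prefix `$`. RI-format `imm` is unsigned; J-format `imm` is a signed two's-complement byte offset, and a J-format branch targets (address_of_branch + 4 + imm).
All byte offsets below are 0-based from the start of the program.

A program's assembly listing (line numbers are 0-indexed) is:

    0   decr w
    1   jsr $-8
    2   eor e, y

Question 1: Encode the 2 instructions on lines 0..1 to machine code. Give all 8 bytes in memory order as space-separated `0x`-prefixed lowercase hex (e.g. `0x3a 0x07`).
line 0 (decr): pack op=0x63:7|rd=8:4|pad=0:21 = 0xc7000000; little→ 00 00 00 c7
line 1 (jsr): pack op=0x2d:7|imm=-8:25 = 0x5bfffff8; little→ f8 ff ff 5b

0x00 0x00 0x00 0xc7 0xf8 0xff 0xff 0x5b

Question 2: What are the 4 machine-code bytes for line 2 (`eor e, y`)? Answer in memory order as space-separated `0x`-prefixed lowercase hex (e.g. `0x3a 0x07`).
line 2 (eor): pack op=0x7b:7|rd=4:4|rs=10:4|pad=0:17 = 0xf6940000; little→ 00 00 94 f6

0x00 0x00 0x94 0xf6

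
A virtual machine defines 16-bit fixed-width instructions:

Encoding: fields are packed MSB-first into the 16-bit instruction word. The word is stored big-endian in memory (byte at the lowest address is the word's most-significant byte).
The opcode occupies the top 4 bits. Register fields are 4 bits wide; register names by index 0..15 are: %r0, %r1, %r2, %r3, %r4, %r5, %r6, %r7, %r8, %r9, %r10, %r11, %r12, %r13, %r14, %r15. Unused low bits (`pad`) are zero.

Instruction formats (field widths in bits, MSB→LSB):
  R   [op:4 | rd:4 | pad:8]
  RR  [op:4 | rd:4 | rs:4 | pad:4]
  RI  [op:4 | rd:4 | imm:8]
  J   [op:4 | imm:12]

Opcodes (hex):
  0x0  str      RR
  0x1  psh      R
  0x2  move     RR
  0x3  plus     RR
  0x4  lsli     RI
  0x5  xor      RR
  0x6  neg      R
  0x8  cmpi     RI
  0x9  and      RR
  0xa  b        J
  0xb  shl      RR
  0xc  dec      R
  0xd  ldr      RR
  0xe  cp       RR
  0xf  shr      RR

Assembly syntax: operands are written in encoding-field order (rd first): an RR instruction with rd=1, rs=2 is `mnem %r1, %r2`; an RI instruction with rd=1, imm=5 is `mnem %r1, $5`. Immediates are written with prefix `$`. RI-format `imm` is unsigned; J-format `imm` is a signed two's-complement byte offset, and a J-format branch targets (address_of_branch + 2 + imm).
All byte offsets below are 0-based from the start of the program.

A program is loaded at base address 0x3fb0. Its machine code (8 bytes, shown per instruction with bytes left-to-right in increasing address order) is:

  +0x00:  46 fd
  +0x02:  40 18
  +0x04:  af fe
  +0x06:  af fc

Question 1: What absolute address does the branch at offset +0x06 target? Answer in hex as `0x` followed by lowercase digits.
0x3fb4

[06] af fc → 0xaffc
  opcode bits[15:12]=0xa: b/J
  [11:0] imm=4092 (s12→-4) = $-4
  target = base 0x3fb0 + off 0x06 + 2 + imm -4 = 0x3fb4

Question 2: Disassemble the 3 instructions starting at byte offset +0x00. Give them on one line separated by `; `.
off 0x00: read 46 fd as big → 0x46fd
  top 4b → 0x4 → lsli [RI]
  rd: (w>>8)&0xf=0x6 → %r6
  imm: (w>>0)&0xff=0xfd → $253
off 0x02: read 40 18 as big → 0x4018
  top 4b → 0x4 → lsli [RI]
  rd: (w>>8)&0xf=0x0 → %r0
  imm: (w>>0)&0xff=0x18 → $24
off 0x04: read af fe as big → 0xaffe
  top 4b → 0xa → b [J]
  imm: (w>>0)&0xfff=0xffe (s12→-2) → $-2

lsli %r6, $253; lsli %r0, $24; b $-2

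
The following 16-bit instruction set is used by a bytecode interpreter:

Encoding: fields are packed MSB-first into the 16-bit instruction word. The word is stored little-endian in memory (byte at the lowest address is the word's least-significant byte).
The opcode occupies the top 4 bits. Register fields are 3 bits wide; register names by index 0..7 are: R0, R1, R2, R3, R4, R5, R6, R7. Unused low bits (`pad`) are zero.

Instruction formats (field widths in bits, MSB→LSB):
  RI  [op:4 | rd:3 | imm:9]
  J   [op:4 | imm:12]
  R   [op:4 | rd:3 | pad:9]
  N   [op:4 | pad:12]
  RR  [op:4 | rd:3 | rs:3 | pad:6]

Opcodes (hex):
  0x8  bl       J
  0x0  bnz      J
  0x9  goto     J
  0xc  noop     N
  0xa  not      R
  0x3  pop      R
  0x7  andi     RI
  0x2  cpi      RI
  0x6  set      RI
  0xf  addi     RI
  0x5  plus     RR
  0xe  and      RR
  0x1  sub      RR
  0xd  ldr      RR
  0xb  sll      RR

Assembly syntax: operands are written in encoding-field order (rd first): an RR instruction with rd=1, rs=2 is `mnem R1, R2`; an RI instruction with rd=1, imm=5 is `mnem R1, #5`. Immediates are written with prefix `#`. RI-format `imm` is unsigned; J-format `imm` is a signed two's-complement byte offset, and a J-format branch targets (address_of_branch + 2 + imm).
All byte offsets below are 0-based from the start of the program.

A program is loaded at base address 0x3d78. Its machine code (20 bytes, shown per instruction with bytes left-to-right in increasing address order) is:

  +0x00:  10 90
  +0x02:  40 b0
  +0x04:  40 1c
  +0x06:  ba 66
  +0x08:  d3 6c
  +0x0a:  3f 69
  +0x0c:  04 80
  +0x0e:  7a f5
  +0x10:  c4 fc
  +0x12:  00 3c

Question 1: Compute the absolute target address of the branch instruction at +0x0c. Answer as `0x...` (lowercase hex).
@+0c  little-endian(04 80) = 0x8004
  opcode bits[15:12]=0x8: bl/J
  imm@[11:0]=0x4 ⇒ #4
  target = base 0x3d78 + off 0x0c + 2 + imm 4 = 0x3d8a

0x3d8a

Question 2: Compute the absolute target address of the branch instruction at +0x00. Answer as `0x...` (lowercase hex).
0x3d8a

+0x00: 10 90 ⇒ word 0x9010 (little)
  op=0x9010>>12=0x9 ⇒ goto (J)
  imm: (w>>0)&0xfff=0x10 → #16
  target = base 0x3d78 + off 0x00 + 2 + imm 16 = 0x3d8a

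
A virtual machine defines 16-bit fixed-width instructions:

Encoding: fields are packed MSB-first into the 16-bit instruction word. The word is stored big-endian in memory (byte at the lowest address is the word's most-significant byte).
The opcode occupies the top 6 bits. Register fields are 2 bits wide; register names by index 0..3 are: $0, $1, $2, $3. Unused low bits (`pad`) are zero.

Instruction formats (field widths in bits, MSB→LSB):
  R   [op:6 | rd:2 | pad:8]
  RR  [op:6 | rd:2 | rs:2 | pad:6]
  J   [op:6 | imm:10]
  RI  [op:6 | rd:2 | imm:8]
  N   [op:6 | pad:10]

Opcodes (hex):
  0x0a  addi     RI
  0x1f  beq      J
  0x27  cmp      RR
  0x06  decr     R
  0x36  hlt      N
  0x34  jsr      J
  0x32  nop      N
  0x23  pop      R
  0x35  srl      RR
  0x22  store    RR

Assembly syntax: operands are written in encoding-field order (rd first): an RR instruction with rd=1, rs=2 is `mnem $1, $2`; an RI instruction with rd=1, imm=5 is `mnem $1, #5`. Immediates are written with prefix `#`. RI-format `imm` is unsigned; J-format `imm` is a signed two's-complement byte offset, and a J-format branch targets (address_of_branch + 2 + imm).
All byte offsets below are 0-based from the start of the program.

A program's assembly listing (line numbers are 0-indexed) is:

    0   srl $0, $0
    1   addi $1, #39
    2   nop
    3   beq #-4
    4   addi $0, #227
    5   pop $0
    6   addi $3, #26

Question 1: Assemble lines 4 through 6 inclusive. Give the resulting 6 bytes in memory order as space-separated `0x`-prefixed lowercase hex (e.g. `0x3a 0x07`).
line 4 (addi): pack op=0xa:6|rd=0:2|imm=227:8 = 0x28e3; big→ 28 e3
line 5 (pop): pack op=0x23:6|rd=0:2|pad=0:8 = 0x8c00; big→ 8c 00
line 6 (addi): pack op=0xa:6|rd=3:2|imm=26:8 = 0x2b1a; big→ 2b 1a

0x28 0xe3 0x8c 0x00 0x2b 0x1a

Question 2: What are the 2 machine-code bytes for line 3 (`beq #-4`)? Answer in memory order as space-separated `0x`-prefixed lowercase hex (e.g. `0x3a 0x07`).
line 3 (beq): pack op=0x1f:6|imm=-4:10 = 0x7ffc; big→ 7f fc

0x7f 0xfc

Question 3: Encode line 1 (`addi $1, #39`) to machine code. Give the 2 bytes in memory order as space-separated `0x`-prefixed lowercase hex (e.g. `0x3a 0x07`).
1. addi fields op=0xa:6|rd=1:2|imm=39:8 → word 2927h → 29 27

0x29 0x27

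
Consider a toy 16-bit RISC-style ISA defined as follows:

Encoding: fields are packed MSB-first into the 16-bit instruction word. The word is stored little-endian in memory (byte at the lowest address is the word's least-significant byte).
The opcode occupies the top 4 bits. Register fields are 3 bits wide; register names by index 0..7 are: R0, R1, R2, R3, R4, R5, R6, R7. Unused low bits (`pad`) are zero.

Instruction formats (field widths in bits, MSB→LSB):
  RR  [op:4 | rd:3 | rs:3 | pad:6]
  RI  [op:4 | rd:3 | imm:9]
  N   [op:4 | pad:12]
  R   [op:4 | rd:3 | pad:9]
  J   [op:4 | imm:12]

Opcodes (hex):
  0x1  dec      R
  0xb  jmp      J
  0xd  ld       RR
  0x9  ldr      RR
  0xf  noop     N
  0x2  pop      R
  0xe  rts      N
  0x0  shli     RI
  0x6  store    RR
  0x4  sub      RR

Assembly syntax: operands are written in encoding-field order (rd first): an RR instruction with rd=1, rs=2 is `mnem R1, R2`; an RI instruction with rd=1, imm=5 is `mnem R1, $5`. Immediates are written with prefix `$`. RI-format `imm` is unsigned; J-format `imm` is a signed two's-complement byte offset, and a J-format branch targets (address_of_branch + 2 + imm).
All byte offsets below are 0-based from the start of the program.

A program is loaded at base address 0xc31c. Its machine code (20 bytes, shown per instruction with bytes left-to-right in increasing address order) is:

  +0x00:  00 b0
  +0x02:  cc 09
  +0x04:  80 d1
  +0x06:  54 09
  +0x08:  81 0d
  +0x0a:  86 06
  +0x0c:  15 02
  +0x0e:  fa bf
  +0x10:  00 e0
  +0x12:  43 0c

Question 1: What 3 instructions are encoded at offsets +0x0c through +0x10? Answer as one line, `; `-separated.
+0x0c: 15 02 ⇒ word 0x0215 (little)
  opcode bits[15:12]=0x0: shli/RI
  rd: (w>>9)&0x7=0x1 → R1
  imm: (w>>0)&0x1ff=0x15 → $21
+0x0e: fa bf ⇒ word 0xbffa (little)
  opcode bits[15:12]=0xb: jmp/J
  imm: (w>>0)&0xfff=0xffa (s12→-6) → $-6
+0x10: 00 e0 ⇒ word 0xe000 (little)
  opcode bits[15:12]=0xe: rts/N

shli R1, $21; jmp $-6; rts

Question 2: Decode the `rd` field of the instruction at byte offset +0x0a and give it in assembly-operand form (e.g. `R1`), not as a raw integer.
R3

@+0a  little-endian(86 06) = 0x0686
  opcode bits[15:12]=0x0: shli/RI
  rd@[11:9]=0x3 ⇒ R3
  imm@[8:0]=0x86 ⇒ $134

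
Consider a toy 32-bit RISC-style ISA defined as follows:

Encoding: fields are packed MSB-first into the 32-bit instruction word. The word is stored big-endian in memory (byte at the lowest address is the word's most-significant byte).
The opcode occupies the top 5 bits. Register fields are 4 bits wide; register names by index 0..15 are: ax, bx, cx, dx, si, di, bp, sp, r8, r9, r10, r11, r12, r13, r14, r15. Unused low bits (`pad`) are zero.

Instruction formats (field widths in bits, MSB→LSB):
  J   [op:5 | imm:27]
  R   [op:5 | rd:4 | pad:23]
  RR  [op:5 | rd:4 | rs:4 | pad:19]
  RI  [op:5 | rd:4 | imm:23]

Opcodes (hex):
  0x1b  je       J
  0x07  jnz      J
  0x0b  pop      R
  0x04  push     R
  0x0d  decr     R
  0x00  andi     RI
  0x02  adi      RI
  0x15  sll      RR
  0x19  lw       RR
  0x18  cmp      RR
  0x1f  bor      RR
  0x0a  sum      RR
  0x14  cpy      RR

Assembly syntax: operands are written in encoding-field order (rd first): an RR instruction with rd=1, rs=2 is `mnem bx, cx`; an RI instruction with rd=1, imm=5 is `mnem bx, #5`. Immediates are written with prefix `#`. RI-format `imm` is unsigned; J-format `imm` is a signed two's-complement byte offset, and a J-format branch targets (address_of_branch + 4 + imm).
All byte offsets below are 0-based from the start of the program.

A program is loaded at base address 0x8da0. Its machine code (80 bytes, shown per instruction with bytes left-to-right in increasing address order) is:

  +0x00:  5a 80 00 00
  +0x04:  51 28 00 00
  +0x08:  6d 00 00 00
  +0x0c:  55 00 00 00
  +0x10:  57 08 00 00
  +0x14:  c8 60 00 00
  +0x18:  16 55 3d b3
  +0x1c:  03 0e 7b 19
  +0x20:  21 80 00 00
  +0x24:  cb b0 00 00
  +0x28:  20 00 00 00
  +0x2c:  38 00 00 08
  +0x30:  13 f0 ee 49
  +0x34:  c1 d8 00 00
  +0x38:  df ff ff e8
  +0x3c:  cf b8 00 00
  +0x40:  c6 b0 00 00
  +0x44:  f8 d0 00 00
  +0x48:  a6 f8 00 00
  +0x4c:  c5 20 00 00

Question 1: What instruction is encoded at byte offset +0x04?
sum cx, di

+0x04: 51 28 00 00 ⇒ word 0x51280000 (big)
  opcode bits[31:27]=0xa: sum/RR
  [26:23] rd=2 = cx
  [22:19] rs=5 = di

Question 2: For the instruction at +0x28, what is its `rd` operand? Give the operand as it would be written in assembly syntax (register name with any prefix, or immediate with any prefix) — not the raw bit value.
off 0x28: read 20 00 00 00 as big → 0x20000000
  opcode bits[31:27]=0x4: push/R
  [26:23] rd=0 = ax

ax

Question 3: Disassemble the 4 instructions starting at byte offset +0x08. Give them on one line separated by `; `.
@+08  big-endian(6d 00 00 00) = 0x6d000000
  top 5b → 0xd → decr [R]
  rd@[26:23]=0xa ⇒ r10
@+0c  big-endian(55 00 00 00) = 0x55000000
  top 5b → 0xa → sum [RR]
  rd@[26:23]=0xa ⇒ r10
  rs@[22:19]=0x0 ⇒ ax
@+10  big-endian(57 08 00 00) = 0x57080000
  top 5b → 0xa → sum [RR]
  rd@[26:23]=0xe ⇒ r14
  rs@[22:19]=0x1 ⇒ bx
@+14  big-endian(c8 60 00 00) = 0xc8600000
  top 5b → 0x19 → lw [RR]
  rd@[26:23]=0x0 ⇒ ax
  rs@[22:19]=0xc ⇒ r12

decr r10; sum r10, ax; sum r14, bx; lw ax, r12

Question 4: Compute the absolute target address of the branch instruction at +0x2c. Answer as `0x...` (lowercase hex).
[2c] 38 00 00 08 → 0x38000008
  opcode bits[31:27]=0x7: jnz/J
  [26:0] imm=8 = #8
  target = base 0x8da0 + off 0x2c + 4 + imm 8 = 0x8dd8

0x8dd8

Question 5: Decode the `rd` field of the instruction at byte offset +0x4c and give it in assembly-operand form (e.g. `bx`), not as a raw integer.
r10

@+4c  big-endian(c5 20 00 00) = 0xc5200000
  op=0xc5200000>>27=0x18 ⇒ cmp (RR)
  rd@[26:23]=0xa ⇒ r10
  rs@[22:19]=0x4 ⇒ si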